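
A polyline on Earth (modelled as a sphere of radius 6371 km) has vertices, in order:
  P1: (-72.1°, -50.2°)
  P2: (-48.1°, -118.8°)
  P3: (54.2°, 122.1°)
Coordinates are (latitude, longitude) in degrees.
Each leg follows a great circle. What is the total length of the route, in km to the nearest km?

20124 km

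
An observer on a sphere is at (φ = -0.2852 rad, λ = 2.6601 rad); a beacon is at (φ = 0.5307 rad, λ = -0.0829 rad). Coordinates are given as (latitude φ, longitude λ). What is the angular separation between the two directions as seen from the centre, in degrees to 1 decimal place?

Let φ₁ = -0.2852 rad, φ₂ = 0.5307 rad, and Δλ = -2.7430 rad.
cos c = sin φ₁ sin φ₂ + cos φ₁ cos φ₂ cos Δλ = (-0.2813)(0.5061) + (0.9596)(0.8625)(-0.9216) = -0.90514,
so c = arccos(-0.90514) = 2.70250 rad.
So the angular separation is 154.8°.

154.8°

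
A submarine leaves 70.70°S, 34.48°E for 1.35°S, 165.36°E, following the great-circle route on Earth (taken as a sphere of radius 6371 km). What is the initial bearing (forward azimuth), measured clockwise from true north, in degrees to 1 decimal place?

With φ₁ = -1.2339, φ₂ = -0.0236, Δλ = 2.2843 rad, the forward-azimuth formula gives
θ = atan2( sin Δλ cos φ₂ , cos φ₁ sin φ₂ − sin φ₁ cos φ₂ cos Δλ ) = atan2(0.7559, -0.6253) = 129.60°.
So the initial bearing is 129.6°.

129.6°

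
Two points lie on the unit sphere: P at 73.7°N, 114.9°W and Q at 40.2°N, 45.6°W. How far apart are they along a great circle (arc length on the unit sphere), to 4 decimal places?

0.8020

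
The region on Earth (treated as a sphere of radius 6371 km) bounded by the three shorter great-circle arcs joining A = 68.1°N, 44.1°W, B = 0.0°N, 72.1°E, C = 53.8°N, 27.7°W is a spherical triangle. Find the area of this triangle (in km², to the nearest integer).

12821163 km²

Side lengths (central angles): a = 1.6715, b = 0.2836, c = 1.7362 rad; semiperimeter s = 1.8457.
By l'Huilier's theorem, tan(E/4) = √[tan(s/2) tan((s−a)/2) tan((s−b)/2) tan((s−c)/2)], giving spherical excess E = 0.3159 rad.
Area = E·R² = 0.3159 × (6371)² ≈ 12821163 km².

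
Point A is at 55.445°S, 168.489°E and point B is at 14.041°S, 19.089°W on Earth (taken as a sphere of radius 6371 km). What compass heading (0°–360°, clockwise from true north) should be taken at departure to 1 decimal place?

172.2°

Δλ = 172.422° = 3.0093 rad.
y = sin Δλ · cos φ₂ = (0.1319)(0.9701) = 0.1279
x = cos φ₁ sin φ₂ − sin φ₁ cos φ₂ cos Δλ = (0.5672)(-0.2426) − (-0.8236)(0.9701)(-0.9913) = -0.9296
θ = atan2(y, x) = 172.16°, so the bearing is 172.2°.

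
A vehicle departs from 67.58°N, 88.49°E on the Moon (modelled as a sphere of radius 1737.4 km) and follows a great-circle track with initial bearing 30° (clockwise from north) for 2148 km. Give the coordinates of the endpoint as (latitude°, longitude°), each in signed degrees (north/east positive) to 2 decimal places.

37.98°, -128.32°

Angular distance δ = d/R = 2148/1737.4 = 1.23633 rad; initial bearing θ = 0.5236 rad.
sin φ₂ = sin φ₁ cos δ + cos φ₁ sin δ cos θ = (0.9244)(0.3283) + (0.3814)(0.9446)(0.8660) = 0.6154, so φ₂ = 37.98°.
Δλ = atan2(sin θ sin δ cos φ₁, cos δ − sin φ₁ sin φ₂) = atan2(0.1801, -0.2407) = 143.186°.
λ₂ = 88.490° + 143.186° = 231.68° → -128.32° after wrapping to (−180°, 180°].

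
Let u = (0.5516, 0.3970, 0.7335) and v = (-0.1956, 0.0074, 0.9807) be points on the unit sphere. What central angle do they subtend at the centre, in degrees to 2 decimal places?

52.09°

u·v = 0.6144; |u| = 0.9999, |v| = 1.0000.
cos θ = (u·v)/(|u||v|) = 0.6144, so θ = 52.09°.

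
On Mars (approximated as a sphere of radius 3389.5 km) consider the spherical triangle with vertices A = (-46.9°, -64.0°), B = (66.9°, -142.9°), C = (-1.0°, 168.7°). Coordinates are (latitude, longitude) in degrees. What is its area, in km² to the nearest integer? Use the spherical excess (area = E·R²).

29175507 km²

Side lengths (central angles): a = 1.3239, b = 1.9837, c = 2.2396 rad; semiperimeter s = 2.7736.
By l'Huilier's theorem, tan(E/4) = √[tan(s/2) tan((s−a)/2) tan((s−b)/2) tan((s−c)/2)], giving spherical excess E = 2.5395 rad.
Area = E·R² = 2.5395 × (3389.5)² ≈ 29175507 km².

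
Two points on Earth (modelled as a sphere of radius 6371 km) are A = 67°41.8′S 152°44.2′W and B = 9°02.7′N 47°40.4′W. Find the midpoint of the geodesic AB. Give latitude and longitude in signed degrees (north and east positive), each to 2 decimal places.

Central angle δ = 1.8161 rad. Interpolating on the sphere with fraction f = 0.5:
P = [sin((1−f)δ)·A + sin(fδ)·B] / sin δ = 0.8126·A + 0.8126·B in Cartesian coordinates,
giving P = (0.2662, -0.7346, -0.6241), i.e. latitude -38.61°, longitude -70.08°.

-38.61°, -70.08°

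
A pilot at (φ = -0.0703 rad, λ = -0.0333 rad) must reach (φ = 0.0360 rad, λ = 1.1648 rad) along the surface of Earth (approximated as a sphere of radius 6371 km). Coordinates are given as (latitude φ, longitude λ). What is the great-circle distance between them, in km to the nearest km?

With latitudes φ₁ = -4.028°, φ₂ = 2.063° and longitude difference Δλ = 68.646°:
cos c = sin φ₁ sin φ₂ + cos φ₁ cos φ₂ cos Δλ = (-0.0702)(0.0360) + (0.9975)(0.9994)(0.3641) = 0.36047,
so c = arccos(0.36047) = 1.20203 rad.
Distance = R·c = 6371 × 1.2020 ≈ 7658 km.

7658 km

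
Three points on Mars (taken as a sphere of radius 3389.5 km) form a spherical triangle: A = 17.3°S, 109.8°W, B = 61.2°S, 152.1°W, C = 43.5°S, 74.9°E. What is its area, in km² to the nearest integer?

Side lengths (central angles): a = 1.1973, b = 2.0778, c = 0.9263 rad; semiperimeter s = 2.1007.
By l'Huilier's theorem, tan(E/4) = √[tan(s/2) tan((s−a)/2) tan((s−b)/2) tan((s−c)/2)], giving spherical excess E = 0.3207 rad.
Area = E·R² = 0.3207 × (3389.5)² ≈ 3683860 km².

3683860 km²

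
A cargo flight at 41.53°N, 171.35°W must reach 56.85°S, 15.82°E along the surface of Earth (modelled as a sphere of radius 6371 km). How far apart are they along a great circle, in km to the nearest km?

18236 km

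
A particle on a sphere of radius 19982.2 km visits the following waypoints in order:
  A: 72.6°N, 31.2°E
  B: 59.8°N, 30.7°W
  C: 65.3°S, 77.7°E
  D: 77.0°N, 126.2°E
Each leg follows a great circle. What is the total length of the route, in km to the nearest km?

111664 km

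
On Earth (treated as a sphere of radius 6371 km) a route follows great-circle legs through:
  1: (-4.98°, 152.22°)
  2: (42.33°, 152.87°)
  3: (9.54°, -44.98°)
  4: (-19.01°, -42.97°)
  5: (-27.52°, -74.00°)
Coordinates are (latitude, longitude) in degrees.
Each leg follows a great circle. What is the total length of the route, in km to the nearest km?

Leg 1→2: central angle 0.8258 rad, distance 5261.0 km.
Leg 2→3: central angle 2.1924 rad, distance 13967.9 km.
Leg 3→4: central angle 0.4995 rad, distance 3182.3 km.
Leg 4→5: central angle 0.5176 rad, distance 3297.7 km.
Total: 5261.0 + 13967.9 + 3182.3 + 3297.7 ≈ 25709 km.

25709 km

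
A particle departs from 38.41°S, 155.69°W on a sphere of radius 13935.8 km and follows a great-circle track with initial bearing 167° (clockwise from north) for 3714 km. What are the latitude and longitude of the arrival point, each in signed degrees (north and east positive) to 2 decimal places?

Angular distance δ = d/R = 3714/13935.8 = 0.26651 rad; initial bearing θ = 2.9147 rad.
sin φ₂ = sin φ₁ cos δ + cos φ₁ sin δ cos θ = (-0.6213)(0.9647) + (0.7836)(0.2634)(-0.9744) = -0.8004, so φ₂ = -53.17°.
Δλ = atan2(sin θ sin δ cos φ₁, cos δ − sin φ₁ sin φ₂) = atan2(0.0464, 0.4674) = 5.672°.
λ₂ = -155.690° + 5.672° = -150.02°.

-53.17°, -150.02°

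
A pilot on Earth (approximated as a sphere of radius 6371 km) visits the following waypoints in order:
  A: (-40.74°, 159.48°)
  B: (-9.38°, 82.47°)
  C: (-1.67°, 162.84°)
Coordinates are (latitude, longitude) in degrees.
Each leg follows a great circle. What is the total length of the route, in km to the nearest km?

Leg A→B: central angle 1.2928 rad, distance 8236.6 km.
Leg B→C: central angle 1.4002 rad, distance 8920.9 km.
Total: 8236.6 + 8920.9 ≈ 17158 km.

17158 km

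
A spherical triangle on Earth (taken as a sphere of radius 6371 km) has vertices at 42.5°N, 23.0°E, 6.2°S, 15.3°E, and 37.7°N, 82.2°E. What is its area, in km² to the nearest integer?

14863042 km²

Side lengths (central angles): a = 1.3258, b = 0.7787, c = 0.8587 rad; semiperimeter s = 1.4816.
By l'Huilier's theorem, tan(E/4) = √[tan(s/2) tan((s−a)/2) tan((s−b)/2) tan((s−c)/2)], giving spherical excess E = 0.3662 rad.
Area = E·R² = 0.3662 × (6371)² ≈ 14863042 km².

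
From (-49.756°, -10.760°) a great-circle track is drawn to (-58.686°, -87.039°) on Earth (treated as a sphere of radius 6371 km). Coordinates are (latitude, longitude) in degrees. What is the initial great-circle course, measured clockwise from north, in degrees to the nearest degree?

Δλ = -76.279° = -1.3313 rad.
y = sin Δλ · cos φ₂ = (-0.9715)(0.5197) = -0.5049
x = cos φ₁ sin φ₂ − sin φ₁ cos φ₂ cos Δλ = (0.6460)(-0.8543) − (-0.7633)(0.5197)(0.2372) = -0.4578
θ = atan2(y, x) = -132.20°; adding 360° gives 228°.

228°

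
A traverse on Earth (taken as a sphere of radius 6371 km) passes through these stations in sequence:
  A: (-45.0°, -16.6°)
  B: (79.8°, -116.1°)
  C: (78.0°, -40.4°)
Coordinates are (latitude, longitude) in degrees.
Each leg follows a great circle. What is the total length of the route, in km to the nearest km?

16614 km

Leg A→B: central angle 2.3697 rad, distance 15097.4 km.
Leg B→C: central angle 0.2381 rad, distance 1517.1 km.
Total: 15097.4 + 1517.1 ≈ 16614 km.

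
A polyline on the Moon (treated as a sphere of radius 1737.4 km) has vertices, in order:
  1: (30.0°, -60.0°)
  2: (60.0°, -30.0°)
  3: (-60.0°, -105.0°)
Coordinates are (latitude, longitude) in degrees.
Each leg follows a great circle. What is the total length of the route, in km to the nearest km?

5135 km

Leg 1→2: central angle 0.6300 rad, distance 1094.6 km.
Leg 2→3: central angle 2.3258 rad, distance 4040.9 km.
Total: 1094.6 + 4040.9 ≈ 5135 km.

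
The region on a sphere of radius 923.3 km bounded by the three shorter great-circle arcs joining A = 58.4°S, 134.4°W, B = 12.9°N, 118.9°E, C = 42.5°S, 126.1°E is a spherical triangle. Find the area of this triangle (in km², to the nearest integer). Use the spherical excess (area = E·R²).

Side lengths (central angles): a = 0.9738, b = 1.0337, c = 1.9144 rad; semiperimeter s = 1.9610.
By l'Huilier's theorem, tan(E/4) = √[tan(s/2) tan((s−a)/2) tan((s−b)/2) tan((s−c)/2)], giving spherical excess E = 0.3853 rad.
Area = E·R² = 0.3853 × (923.3)² ≈ 328499 km².

328499 km²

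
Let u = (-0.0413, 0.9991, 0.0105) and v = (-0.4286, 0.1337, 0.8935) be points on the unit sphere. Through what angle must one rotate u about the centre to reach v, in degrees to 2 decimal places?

80.75°

u·v = 0.1607; |u| = 1.0000, |v| = 1.0000.
cos θ = (u·v)/(|u||v|) = 0.1607, so θ = 80.75°.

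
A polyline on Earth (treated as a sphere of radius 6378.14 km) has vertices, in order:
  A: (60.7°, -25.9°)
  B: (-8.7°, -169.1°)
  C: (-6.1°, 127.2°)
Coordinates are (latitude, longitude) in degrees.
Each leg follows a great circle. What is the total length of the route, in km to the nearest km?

Leg A→B: central angle 2.1168 rad, distance 13501.2 km.
Leg B→C: central angle 1.1023 rad, distance 7030.5 km.
Total: 13501.2 + 7030.5 ≈ 20532 km.

20532 km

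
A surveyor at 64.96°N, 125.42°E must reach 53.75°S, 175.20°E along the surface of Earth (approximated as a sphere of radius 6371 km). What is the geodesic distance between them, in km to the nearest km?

Let φ₁ = 1.1338 rad, φ₂ = -0.9381 rad, and Δλ = 0.8688 rad.
cos c = sin φ₁ sin φ₂ + cos φ₁ cos φ₂ cos Δλ = (0.9060)(-0.8064) + (0.4233)(0.5913)(0.6457) = -0.56904,
so c = arccos(-0.56904) = 2.17614 rad.
Distance = R·c = 6371 × 2.1761 ≈ 13864 km.

13864 km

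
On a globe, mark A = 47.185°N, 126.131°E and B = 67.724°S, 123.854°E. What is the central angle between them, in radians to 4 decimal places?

Let φ₁ = 0.8235 rad, φ₂ = -1.1820 rad, and Δλ = -0.0397 rad.
Haversine: a = sin²(Δφ/2) + cos φ₁ cos φ₂ sin²(Δλ/2) = 0.7106 + (0.6796)(0.3791)(0.0004) = 0.71069.
Central angle c = 2·arcsin(√a) = 2.00576 rad.
So the angular separation is 2.0058 rad.

2.0058 rad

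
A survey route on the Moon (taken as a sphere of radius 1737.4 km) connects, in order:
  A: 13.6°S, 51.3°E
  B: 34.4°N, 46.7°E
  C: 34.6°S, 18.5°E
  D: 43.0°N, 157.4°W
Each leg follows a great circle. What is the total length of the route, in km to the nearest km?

8887 km

Leg A→B: central angle 0.8412 rad, distance 1461.6 km.
Leg B→C: central angle 1.2893 rad, distance 2240.1 km.
Leg C→D: central angle 2.9848 rad, distance 5185.8 km.
Total: 1461.6 + 2240.1 + 5185.8 ≈ 8887 km.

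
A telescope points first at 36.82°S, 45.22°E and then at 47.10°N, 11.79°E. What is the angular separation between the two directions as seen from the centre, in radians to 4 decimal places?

1.5550 rad

Let φ₁ = -0.6426 rad, φ₂ = 0.8221 rad, and Δλ = -0.5835 rad.
cos c = sin φ₁ sin φ₂ + cos φ₁ cos φ₂ cos Δλ = (-0.5993)(0.7325) + (0.8005)(0.6807)(0.8346) = 0.01576,
so c = arccos(0.01576) = 1.55503 rad.
So the angular separation is 1.5550 rad.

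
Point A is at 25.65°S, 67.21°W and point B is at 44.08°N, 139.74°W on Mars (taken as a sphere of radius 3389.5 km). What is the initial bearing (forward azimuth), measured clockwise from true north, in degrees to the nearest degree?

With φ₁ = -0.4477, φ₂ = 0.7693, Δλ = -1.2659 rad, the forward-azimuth formula gives
θ = atan2( sin Δλ cos φ₂ , cos φ₁ sin φ₂ − sin φ₁ cos φ₂ cos Δλ ) = atan2(-0.6852, 0.7205) = -43.56°.
Adding 360° brings this into [0°, 360°): 316°.

316°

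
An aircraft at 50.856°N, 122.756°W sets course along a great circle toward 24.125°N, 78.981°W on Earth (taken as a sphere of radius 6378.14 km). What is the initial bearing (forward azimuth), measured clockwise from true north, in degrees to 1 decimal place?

With φ₁ = 0.8876, φ₂ = 0.4211, Δλ = 0.7640 rad, the forward-azimuth formula gives
θ = atan2( sin Δλ cos φ₂ , cos φ₁ sin φ₂ − sin φ₁ cos φ₂ cos Δλ ) = atan2(0.6314, -0.2531) = 111.84°.
So the initial bearing is 111.8°.

111.8°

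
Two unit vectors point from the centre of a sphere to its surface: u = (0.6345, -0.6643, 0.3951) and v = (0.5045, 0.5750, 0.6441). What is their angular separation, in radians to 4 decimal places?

u·v = 0.1926; |u| = 1.0000, |v| = 1.0000.
cos θ = (u·v)/(|u||v|) = 0.1926, so θ = 1.3770 rad.

1.3770 rad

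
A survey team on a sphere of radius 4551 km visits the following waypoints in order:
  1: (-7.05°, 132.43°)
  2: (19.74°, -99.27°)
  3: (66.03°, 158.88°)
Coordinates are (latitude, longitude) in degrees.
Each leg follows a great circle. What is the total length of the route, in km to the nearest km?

16287 km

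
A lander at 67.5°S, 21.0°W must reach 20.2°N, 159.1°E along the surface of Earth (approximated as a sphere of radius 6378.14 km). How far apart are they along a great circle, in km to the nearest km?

14772 km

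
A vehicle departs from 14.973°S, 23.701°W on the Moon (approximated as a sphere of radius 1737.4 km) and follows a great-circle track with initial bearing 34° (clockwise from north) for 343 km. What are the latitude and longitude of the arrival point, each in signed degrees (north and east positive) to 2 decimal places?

Angular distance δ = d/R = 343/1737.4 = 0.19742 rad; initial bearing θ = 0.5934 rad.
sin φ₂ = sin φ₁ cos δ + cos φ₁ sin δ cos θ = (-0.2584)(0.9806) + (0.9660)(0.1961)(0.8290) = -0.0963, so φ₂ = -5.52°.
Δλ = atan2(sin θ sin δ cos φ₁, cos δ − sin φ₁ sin φ₂) = atan2(0.1060, 0.9557) = 6.326°.
λ₂ = -23.701° + 6.326° = -17.37°.

-5.52°, -17.37°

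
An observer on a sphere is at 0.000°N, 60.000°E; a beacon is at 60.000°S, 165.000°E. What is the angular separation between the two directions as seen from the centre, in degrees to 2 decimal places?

97.44°

In radians: φ₁ = 0.0000, φ₂ = -1.0472, Δλ = 105.000° = 1.8326 rad.
cos c = sin φ₁ sin φ₂ + cos φ₁ cos φ₂ cos Δλ = (0.0000)(-0.8660) + (1.0000)(0.5000)(-0.2588) = -0.12941,
so c = arccos(-0.12941) = 1.70057 rad.
So the angular separation is 97.44°.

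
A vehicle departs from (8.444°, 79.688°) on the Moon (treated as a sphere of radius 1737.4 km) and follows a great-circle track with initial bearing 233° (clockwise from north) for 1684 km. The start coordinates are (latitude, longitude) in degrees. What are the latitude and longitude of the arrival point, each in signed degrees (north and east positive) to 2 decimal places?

-24.06°, 33.54°

Angular distance δ = d/R = 1684/1737.4 = 0.96926 rad; initial bearing θ = 4.0666 rad.
sin φ₂ = sin φ₁ cos δ + cos φ₁ sin δ cos θ = (0.1468)(0.5659) + (0.9892)(0.8245)(-0.6018) = -0.4077, so φ₂ = -24.06°.
Δλ = atan2(sin θ sin δ cos φ₁, cos δ − sin φ₁ sin φ₂) = atan2(-0.6513, 0.6258) = -46.146°.
λ₂ = 79.688° − 46.146° = 33.54°.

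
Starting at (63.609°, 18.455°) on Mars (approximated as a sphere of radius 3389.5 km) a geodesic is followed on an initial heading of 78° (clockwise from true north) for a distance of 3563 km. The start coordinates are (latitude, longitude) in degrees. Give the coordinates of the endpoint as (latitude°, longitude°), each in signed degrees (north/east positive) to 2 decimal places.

31.67°, 104.48°

Angular distance δ = d/R = 3563/3389.5 = 1.05119 rad; initial bearing θ = 1.3614 rad.
sin φ₂ = sin φ₁ cos δ + cos φ₁ sin δ cos θ = (0.8958)(0.4965) + (0.4445)(0.8680)(0.2079) = 0.5250, so φ₂ = 31.67°.
Δλ = atan2(sin θ sin δ cos φ₁, cos δ − sin φ₁ sin φ₂) = atan2(0.3774, 0.0262) = 86.022°.
λ₂ = 18.455° + 86.022° = 104.48°.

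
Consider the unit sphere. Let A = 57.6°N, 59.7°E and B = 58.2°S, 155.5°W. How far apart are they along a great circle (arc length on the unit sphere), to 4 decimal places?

With latitudes φ₁ = 57.600°, φ₂ = -58.200° and longitude difference Δλ = 144.800°:
cos c = sin φ₁ sin φ₂ + cos φ₁ cos φ₂ cos Δλ = (0.8443)(-0.8499) + (0.5358)(0.5270)(-0.8171) = -0.94831,
so c = arccos(-0.94831) = 2.81868 rad.
On the unit sphere the arc length equals the central angle: 2.8187.

2.8187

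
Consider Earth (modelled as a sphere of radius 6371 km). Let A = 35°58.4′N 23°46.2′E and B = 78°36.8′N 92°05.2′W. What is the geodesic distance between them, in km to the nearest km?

6626 km

In radians: φ₁ = 0.6279, φ₂ = 1.3721, Δλ = -115.857° = -2.0221 rad.
Haversine: a = sin²(Δφ/2) + cos φ₁ cos φ₂ sin²(Δλ/2) = 0.1322 + (0.8093)(0.1974)(0.7181) = 0.24692.
Central angle c = 2·arcsin(√a) = 1.04006 rad.
Distance = R·c = 6371 × 1.0401 ≈ 6626 km.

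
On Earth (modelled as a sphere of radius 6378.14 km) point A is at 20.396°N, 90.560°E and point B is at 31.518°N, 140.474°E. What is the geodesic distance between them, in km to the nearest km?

5102 km

In radians: φ₁ = 0.3560, φ₂ = 0.5501, Δλ = 49.914° = 0.8712 rad.
cos c = sin φ₁ sin φ₂ + cos φ₁ cos φ₂ cos Δλ = (0.3485)(0.5228) + (0.9373)(0.8525)(0.6439) = 0.69671,
so c = arccos(0.69671) = 0.79999 rad.
Distance = R·c = 6378.14 × 0.8000 ≈ 5102 km.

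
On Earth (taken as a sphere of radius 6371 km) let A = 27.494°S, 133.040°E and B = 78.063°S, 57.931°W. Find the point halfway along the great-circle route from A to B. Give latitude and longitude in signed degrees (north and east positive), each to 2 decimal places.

The central angle between A and B is δ = 1.2958 rad.
With f = 0.5, the slerp weights are sin((1−f)δ)/sin δ = 0.6271 and sin(fδ)/sin δ = 0.6271.
Weighted sum of the unit vectors: (0.6271)·(-0.6054,0.6483,-0.4617) + (0.6271)·(0.1098,-0.1753,-0.9784) = (-0.3108, 0.2966, -0.9030).
Converting back: φ = atan2(z, √(x²+y²)) = -64.56°, λ = atan2(y, x) = 136.33°.

-64.56°, 136.33°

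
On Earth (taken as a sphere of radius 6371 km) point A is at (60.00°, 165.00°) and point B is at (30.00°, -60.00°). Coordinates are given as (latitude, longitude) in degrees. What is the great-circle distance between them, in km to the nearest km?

9197 km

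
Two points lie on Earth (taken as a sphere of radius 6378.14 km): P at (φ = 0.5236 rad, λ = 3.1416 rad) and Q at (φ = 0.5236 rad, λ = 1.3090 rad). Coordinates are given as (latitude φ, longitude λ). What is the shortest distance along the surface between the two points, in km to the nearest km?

In radians: φ₁ = 0.5236, φ₂ = 0.5236, Δλ = -105.000° = -1.8326 rad.
cos c = sin φ₁ sin φ₂ + cos φ₁ cos φ₂ cos Δλ = (0.5000)(0.5000) + (0.8660)(0.8660)(-0.2588) = 0.05588,
so c = arccos(0.05588) = 1.51488 rad.
Distance = R·c = 6378.14 × 1.5149 ≈ 9662 km.

9662 km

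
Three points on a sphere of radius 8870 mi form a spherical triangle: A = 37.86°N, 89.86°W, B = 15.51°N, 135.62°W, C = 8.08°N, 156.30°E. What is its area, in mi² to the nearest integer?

Side lengths (central angles): a = 1.1661, b = 1.8025, c = 0.8026 rad; semiperimeter s = 1.8856.
By l'Huilier's theorem, tan(E/4) = √[tan(s/2) tan((s−a)/2) tan((s−b)/2) tan((s−c)/2)], giving spherical excess E = 0.4532 rad.
Area = E·R² = 0.4532 × (8870)² ≈ 35656883 mi².

35656883 mi²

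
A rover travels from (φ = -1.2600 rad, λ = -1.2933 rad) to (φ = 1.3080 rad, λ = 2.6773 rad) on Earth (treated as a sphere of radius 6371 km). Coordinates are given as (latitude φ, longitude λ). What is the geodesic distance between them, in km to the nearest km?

18533 km

With latitudes φ₁ = -72.193°, φ₂ = 74.943° and longitude difference Δλ = -132.501°:
cos c = sin φ₁ sin φ₂ + cos φ₁ cos φ₂ cos Δλ = (-0.9521)(0.9657) + (0.3058)(0.2598)(-0.6756) = -0.97308,
so c = arccos(-0.97308) = 2.90902 rad.
Distance = R·c = 6371 × 2.9090 ≈ 18533 km.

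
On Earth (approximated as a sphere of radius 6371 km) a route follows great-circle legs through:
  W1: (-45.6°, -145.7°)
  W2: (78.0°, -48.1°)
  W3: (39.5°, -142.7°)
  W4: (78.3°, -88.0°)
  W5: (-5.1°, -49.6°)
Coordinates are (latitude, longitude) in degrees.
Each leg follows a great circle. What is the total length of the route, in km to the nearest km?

Leg W1→W2: central angle 2.3719 rad, distance 15111.1 km.
Leg W2→W3: central angle 0.9156 rad, distance 5833.3 km.
Leg W3→W4: central angle 0.7766 rad, distance 4947.9 km.
Leg W4→W5: central angle 1.4995 rad, distance 9553.2 km.
Total: 15111.1 + 5833.3 + 4947.9 + 9553.2 ≈ 35446 km.

35446 km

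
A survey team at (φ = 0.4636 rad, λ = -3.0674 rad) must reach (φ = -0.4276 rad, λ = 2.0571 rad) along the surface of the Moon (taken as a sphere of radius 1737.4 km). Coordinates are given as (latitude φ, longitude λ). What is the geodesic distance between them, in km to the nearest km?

2484 km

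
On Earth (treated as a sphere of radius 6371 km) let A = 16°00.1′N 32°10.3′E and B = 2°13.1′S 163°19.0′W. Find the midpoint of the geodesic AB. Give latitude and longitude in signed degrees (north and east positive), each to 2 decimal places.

The central angle between A and B is δ = 2.7828 rad.
With f = 0.5, the slerp weights are sin((1−f)δ)/sin δ = 2.8021 and sin(fδ)/sin δ = 2.8021.
Weighted sum of the unit vectors: (2.8021)·(0.8137,0.5118,0.2757) + (2.8021)·(-0.9572,-0.2869,-0.0387) = (-0.4022, 0.6304, 0.6640).
Converting back: φ = atan2(z, √(x²+y²)) = 41.60°, λ = atan2(y, x) = 122.54°.

41.60°, 122.54°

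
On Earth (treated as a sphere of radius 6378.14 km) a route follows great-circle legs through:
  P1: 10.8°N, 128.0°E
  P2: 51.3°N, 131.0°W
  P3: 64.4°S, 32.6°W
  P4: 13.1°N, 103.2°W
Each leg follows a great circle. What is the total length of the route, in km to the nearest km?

Leg P1→P2: central angle 1.5417 rad, distance 9833.5 km.
Leg P2→P3: central angle 2.4088 rad, distance 15363.4 km.
Leg P3→P4: central angle 1.6355 rad, distance 10431.2 km.
Total: 9833.5 + 15363.4 + 10431.2 ≈ 35628 km.

35628 km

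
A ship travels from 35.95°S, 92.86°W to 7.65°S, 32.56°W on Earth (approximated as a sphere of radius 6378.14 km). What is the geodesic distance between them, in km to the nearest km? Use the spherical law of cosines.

6857 km

In radians: φ₁ = -0.6274, φ₂ = -0.1335, Δλ = 60.300° = 1.0524 rad.
cos c = sin φ₁ sin φ₂ + cos φ₁ cos φ₂ cos Δλ = (-0.5871)(-0.1331) + (0.8095)(0.9911)(0.4955) = 0.47567,
so c = arccos(0.47567) = 1.07507 rad.
Distance = R·c = 6378.14 × 1.0751 ≈ 6857 km.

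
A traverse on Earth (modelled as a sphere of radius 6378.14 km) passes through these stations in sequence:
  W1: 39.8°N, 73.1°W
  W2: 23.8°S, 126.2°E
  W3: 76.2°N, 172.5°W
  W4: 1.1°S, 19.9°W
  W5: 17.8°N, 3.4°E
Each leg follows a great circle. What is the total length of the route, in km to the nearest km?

Leg W1→W2: central angle 2.7434 rad, distance 17497.7 km.
Leg W2→W3: central angle 1.8620 rad, distance 11876.0 km.
Leg W3→W4: central angle 1.8033 rad, distance 11501.5 km.
Leg W4→W5: central angle 0.5187 rad, distance 3308.5 km.
Total: 17497.7 + 11876.0 + 11501.5 + 3308.5 ≈ 44184 km.

44184 km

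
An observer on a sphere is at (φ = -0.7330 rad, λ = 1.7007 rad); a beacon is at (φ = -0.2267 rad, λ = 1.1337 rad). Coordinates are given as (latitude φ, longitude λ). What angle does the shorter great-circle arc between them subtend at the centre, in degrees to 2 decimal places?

In radians: φ₁ = -0.7330, φ₂ = -0.2267, Δλ = -32.487° = -0.5670 rad.
cos c = sin φ₁ sin φ₂ + cos φ₁ cos φ₂ cos Δλ = (-0.6691)(-0.2248) + (0.7432)(0.9744)(0.8435) = 0.76123,
so c = arccos(0.76123) = 0.70559 rad.
So the angular separation is 40.43°.

40.43°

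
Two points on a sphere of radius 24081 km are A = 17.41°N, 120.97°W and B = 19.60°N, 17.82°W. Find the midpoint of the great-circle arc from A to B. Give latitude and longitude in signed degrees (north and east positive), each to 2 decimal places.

28.30°, -69.86°

Central angle δ = 1.6751 rad. Interpolating on the sphere with fraction f = 0.5:
P = [sin((1−f)δ)·A + sin(fδ)·B] / sin δ = 0.7471·A + 0.7471·B in Cartesian coordinates,
giving P = (0.3032, -0.8266, 0.4741), i.e. latitude 28.30°, longitude -69.86°.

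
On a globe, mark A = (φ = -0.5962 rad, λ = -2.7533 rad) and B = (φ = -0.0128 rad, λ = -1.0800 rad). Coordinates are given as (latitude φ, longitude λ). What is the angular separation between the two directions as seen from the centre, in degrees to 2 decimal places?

94.44°

With latitudes φ₁ = -34.160°, φ₂ = -0.733° and longitude difference Δλ = 95.873°:
cos c = sin φ₁ sin φ₂ + cos φ₁ cos φ₂ cos Δλ = (-0.5615)(-0.0128) + (0.8275)(0.9999)(-0.1023) = -0.07748,
so c = arccos(-0.07748) = 1.64835 rad.
So the angular separation is 94.44°.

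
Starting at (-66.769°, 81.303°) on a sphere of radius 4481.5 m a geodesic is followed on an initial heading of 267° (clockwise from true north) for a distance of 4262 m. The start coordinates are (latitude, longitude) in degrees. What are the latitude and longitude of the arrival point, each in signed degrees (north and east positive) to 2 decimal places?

-33.41°, 4.46°

Angular distance δ = d/R = 4262/4481.5 = 0.95102 rad; initial bearing θ = 4.6600 rad.
sin φ₂ = sin φ₁ cos δ + cos φ₁ sin δ cos θ = (-0.9189)(0.5809) + (0.3944)(0.8140)(-0.0523) = -0.5506, so φ₂ = -33.41°.
Δλ = atan2(sin θ sin δ cos φ₁, cos δ − sin φ₁ sin φ₂) = atan2(-0.3206, 0.0749) = -76.847°.
λ₂ = 81.303° − 76.847° = 4.46°.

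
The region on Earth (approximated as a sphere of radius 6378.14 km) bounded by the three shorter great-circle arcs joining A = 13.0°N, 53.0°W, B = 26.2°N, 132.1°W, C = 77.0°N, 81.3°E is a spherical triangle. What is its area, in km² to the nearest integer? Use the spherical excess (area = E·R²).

43034365 km²

Side lengths (central angles): a = 1.3060, b = 1.5046, c = 1.3030 rad; semiperimeter s = 2.0568.
By l'Huilier's theorem, tan(E/4) = √[tan(s/2) tan((s−a)/2) tan((s−b)/2) tan((s−c)/2)], giving spherical excess E = 1.0579 rad.
Area = E·R² = 1.0579 × (6378.14)² ≈ 43034365 km².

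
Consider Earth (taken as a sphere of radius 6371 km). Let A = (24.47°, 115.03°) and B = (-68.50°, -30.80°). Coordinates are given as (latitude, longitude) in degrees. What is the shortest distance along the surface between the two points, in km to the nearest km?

14612 km

In radians: φ₁ = 0.4271, φ₂ = -1.1956, Δλ = -145.830° = -2.5452 rad.
cos c = sin φ₁ sin φ₂ + cos φ₁ cos φ₂ cos Δλ = (0.4142)(-0.9304) + (0.9102)(0.3665)(-0.8274) = -0.66139,
so c = arccos(-0.66139) = 2.29347 rad.
Distance = R·c = 6371 × 2.2935 ≈ 14612 km.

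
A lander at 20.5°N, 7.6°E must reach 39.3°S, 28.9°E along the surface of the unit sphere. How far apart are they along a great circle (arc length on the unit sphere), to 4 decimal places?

With latitudes φ₁ = 20.500°, φ₂ = -39.300° and longitude difference Δλ = 21.300°:
cos c = sin φ₁ sin φ₂ + cos φ₁ cos φ₂ cos Δλ = (0.3502)(-0.6334) + (0.9367)(0.7738)(0.9317) = 0.45351,
so c = arccos(0.45351) = 1.10010 rad.
On the unit sphere the arc length equals the central angle: 1.1001.

1.1001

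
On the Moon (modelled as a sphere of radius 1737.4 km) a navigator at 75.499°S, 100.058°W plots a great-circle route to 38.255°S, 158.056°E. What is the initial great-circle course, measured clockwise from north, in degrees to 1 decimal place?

247.9°

Δλ = -101.886° = -1.7782 rad.
y = sin Δλ · cos φ₂ = (-0.9786)(0.7853) = -0.7684
x = cos φ₁ sin φ₂ − sin φ₁ cos φ₂ cos Δλ = (0.2504)(-0.6192) − (-0.9681)(0.7853)(-0.2060) = -0.3116
θ = atan2(y, x) = -112.07°; adding 360° gives 247.9°.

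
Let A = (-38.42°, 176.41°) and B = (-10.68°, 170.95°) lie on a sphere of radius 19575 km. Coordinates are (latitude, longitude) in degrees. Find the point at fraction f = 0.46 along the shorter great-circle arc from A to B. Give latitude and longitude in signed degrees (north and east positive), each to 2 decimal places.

Central angle δ = 0.4916 rad. Interpolating on the sphere with fraction f = 0.46:
P = [sin((1−f)δ)·A + sin(fδ)·B] / sin δ = 0.5558·A + 0.4750·B in Cartesian coordinates,
giving P = (-0.8956, 0.1007, -0.4334), i.e. latitude -25.68°, longitude 173.59°.

-25.68°, 173.59°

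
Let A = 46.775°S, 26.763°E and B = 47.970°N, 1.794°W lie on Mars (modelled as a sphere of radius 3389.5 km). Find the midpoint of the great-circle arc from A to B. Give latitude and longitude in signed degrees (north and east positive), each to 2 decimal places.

The central angle between A and B is δ = 1.7097 rad.
With f = 0.5, the slerp weights are sin((1−f)δ)/sin δ = 0.7618 and sin(fδ)/sin δ = 0.7618.
Weighted sum of the unit vectors: (0.7618)·(0.6115,0.3084,-0.7287) + (0.7618)·(0.6692,-0.0210,0.7428) = (0.9757, 0.2190, 0.0108).
Converting back: φ = atan2(z, √(x²+y²)) = 0.62°, λ = atan2(y, x) = 12.65°.

0.62°, 12.65°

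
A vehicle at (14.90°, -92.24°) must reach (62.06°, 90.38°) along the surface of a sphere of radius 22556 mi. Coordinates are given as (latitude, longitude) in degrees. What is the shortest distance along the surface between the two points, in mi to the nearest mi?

Let φ₁ = 0.2601 rad, φ₂ = 1.0832 rad, and Δλ = -3.0959 rad.
cos c = sin φ₁ sin φ₂ + cos φ₁ cos φ₂ cos Δλ = (0.2571)(0.8834) + (0.9664)(0.4685)(-0.9990) = -0.22516,
so c = arccos(-0.22516) = 1.79790 rad.
Distance = R·c = 22556 × 1.7979 ≈ 40553 mi.

40553 mi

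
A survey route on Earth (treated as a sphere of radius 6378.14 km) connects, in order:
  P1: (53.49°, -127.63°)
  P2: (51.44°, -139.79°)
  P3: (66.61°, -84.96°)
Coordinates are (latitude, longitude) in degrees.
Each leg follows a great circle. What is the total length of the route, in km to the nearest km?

Leg P1→P2: central angle 0.1340 rad, distance 854.5 km.
Leg P2→P3: central angle 0.5351 rad, distance 3412.7 km.
Total: 854.5 + 3412.7 ≈ 4267 km.

4267 km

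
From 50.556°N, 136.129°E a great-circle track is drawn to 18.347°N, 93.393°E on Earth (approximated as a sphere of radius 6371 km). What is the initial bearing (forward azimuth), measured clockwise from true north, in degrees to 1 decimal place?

242.3°

With φ₁ = 0.8824, φ₂ = 0.3202, Δλ = -0.7459 rad, the forward-azimuth formula gives
θ = atan2( sin Δλ cos φ₂ , cos φ₁ sin φ₂ − sin φ₁ cos φ₂ cos Δλ ) = atan2(-0.6441, -0.3384) = -117.72°.
Adding 360° brings this into [0°, 360°): 242.3°.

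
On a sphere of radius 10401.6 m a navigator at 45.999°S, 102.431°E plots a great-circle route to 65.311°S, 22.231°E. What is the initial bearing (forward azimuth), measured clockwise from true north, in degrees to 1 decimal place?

215.4°

With φ₁ = -0.8028, φ₂ = -1.1399, Δλ = -1.3998 rad, the forward-azimuth formula gives
θ = atan2( sin Δλ cos φ₂ , cos φ₁ sin φ₂ − sin φ₁ cos φ₂ cos Δλ ) = atan2(-0.4116, -0.5800) = -144.64°.
Adding 360° brings this into [0°, 360°): 215.4°.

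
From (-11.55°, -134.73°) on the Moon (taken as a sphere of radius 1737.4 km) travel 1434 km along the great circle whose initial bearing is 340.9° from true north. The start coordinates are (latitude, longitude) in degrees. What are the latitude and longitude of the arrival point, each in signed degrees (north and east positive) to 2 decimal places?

32.99°, -151.39°

Angular distance δ = d/R = 1434/1737.4 = 0.82537 rad; initial bearing θ = 5.9498 rad.
sin φ₂ = sin φ₁ cos δ + cos φ₁ sin δ cos θ = (-0.2002)(0.6783) + (0.9798)(0.7348)(0.9449) = 0.5445, so φ₂ = 32.99°.
Δλ = atan2(sin θ sin δ cos φ₁, cos δ − sin φ₁ sin φ₂) = atan2(-0.2356, 0.7873) = -16.658°.
λ₂ = -134.730° − 16.658° = -151.39°.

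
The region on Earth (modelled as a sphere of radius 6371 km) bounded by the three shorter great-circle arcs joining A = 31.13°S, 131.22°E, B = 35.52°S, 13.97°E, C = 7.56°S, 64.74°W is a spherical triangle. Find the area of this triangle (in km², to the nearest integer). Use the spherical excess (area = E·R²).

75414341 km²

Side lengths (central angles): a = 1.3342, b = 2.4156, c = 1.5894 rad; semiperimeter s = 2.6696.
By l'Huilier's theorem, tan(E/4) = √[tan(s/2) tan((s−a)/2) tan((s−b)/2) tan((s−c)/2)], giving spherical excess E = 1.8580 rad.
Area = E·R² = 1.8580 × (6371)² ≈ 75414341 km².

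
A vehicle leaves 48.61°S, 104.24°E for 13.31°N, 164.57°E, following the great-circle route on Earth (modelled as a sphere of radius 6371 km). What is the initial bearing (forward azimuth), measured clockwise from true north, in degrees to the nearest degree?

Δλ = 60.330° = 1.0530 rad.
y = sin Δλ · cos φ₂ = (0.8689)(0.9731) = 0.8456
x = cos φ₁ sin φ₂ − sin φ₁ cos φ₂ cos Δλ = (0.6612)(0.2302) − (-0.7502)(0.9731)(0.4950) = 0.5136
θ = atan2(y, x) = 58.72°, so the bearing is 59°.

59°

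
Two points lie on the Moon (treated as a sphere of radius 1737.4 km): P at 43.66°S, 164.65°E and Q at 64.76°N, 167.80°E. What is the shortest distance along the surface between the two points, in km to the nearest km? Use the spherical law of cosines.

In radians: φ₁ = -0.7620, φ₂ = 1.1303, Δλ = 3.150° = 0.0550 rad.
cos c = sin φ₁ sin φ₂ + cos φ₁ cos φ₂ cos Δλ = (-0.6904)(0.9045) + (0.7234)(0.4264)(0.9985) = -0.31645,
so c = arccos(-0.31645) = 1.89278 rad.
Distance = R·c = 1737.4 × 1.8928 ≈ 3289 km.

3289 km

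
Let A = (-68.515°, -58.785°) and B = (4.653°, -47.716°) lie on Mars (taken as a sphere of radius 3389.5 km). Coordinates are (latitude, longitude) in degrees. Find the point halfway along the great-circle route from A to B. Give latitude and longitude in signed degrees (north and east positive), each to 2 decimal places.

-32.03°, -50.68°

Central angle δ = 1.2841 rad. Interpolating on the sphere with fraction f = 0.5:
P = [sin((1−f)δ)·A + sin(fδ)·B] / sin δ = 0.6243·A + 0.6243·B in Cartesian coordinates,
giving P = (0.5372, -0.6559, -0.5303), i.e. latitude -32.03°, longitude -50.68°.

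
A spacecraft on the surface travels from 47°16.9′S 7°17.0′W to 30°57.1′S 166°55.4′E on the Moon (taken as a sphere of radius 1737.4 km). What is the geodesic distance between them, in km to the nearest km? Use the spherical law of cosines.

3081 km

In radians: φ₁ = -0.8252, φ₂ = -0.5402, Δλ = 174.207° = 3.0405 rad.
cos c = sin φ₁ sin φ₂ + cos φ₁ cos φ₂ cos Δλ = (-0.7347)(-0.5143) + (0.6784)(0.8576)(-0.9949) = -0.20096,
so c = arccos(-0.20096) = 1.77313 rad.
Distance = R·c = 1737.4 × 1.7731 ≈ 3081 km.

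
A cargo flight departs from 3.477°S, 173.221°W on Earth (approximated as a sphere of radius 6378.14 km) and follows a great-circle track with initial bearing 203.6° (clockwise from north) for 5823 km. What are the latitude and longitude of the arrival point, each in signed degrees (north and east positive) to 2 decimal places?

-49.54°, 157.56°

Angular distance δ = d/R = 5823/6378.14 = 0.91296 rad; initial bearing θ = 3.5535 rad.
sin φ₂ = sin φ₁ cos δ + cos φ₁ sin δ cos θ = (-0.0606)(0.6114) + (0.9982)(0.7913)(-0.9164) = -0.7609, so φ₂ = -49.54°.
Δλ = atan2(sin θ sin δ cos φ₁, cos δ − sin φ₁ sin φ₂) = atan2(-0.3162, 0.5653) = -29.224°.
λ₂ = -173.221° − 29.224° = -202.44° → 157.56° after wrapping to (−180°, 180°].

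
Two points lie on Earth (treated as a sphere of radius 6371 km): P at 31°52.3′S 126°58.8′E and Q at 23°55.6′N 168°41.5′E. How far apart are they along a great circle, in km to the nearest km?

With latitudes φ₁ = -31.872°, φ₂ = 23.927° and longitude difference Δλ = 41.712°:
cos c = sin φ₁ sin φ₂ + cos φ₁ cos φ₂ cos Δλ = (-0.5280)(0.4056) + (0.8492)(0.9141)(0.7465) = 0.36533,
so c = arccos(0.36533) = 1.19681 rad.
Distance = R·c = 6371 × 1.1968 ≈ 7625 km.

7625 km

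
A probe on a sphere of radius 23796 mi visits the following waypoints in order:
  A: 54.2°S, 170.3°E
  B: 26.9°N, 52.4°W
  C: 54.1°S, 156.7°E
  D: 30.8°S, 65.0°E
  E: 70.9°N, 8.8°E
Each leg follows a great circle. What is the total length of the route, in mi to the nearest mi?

Leg A→B: central angle 2.4194 rad, distance 57571.1 mi.
Leg B→C: central angle 2.5382 rad, distance 60398.7 mi.
Leg C→D: central angle 1.1595 rad, distance 27590.5 mi.
Leg D→E: central angle 1.9045 rad, distance 45318.3 mi.
Total: 57571.1 + 60398.7 + 27590.5 + 45318.3 ≈ 190879 mi.

190879 mi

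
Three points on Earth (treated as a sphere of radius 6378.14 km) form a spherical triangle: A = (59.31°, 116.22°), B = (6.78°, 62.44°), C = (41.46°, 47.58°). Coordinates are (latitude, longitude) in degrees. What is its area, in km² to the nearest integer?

Side lengths (central angles): a = 0.6477, b = 0.7832, c = 1.1582 rad; semiperimeter s = 1.2945.
By l'Huilier's theorem, tan(E/4) = √[tan(s/2) tan((s−a)/2) tan((s−b)/2) tan((s−c)/2)], giving spherical excess E = 0.2686 rad.
Area = E·R² = 0.2686 × (6378.14)² ≈ 10926621 km².

10926621 km²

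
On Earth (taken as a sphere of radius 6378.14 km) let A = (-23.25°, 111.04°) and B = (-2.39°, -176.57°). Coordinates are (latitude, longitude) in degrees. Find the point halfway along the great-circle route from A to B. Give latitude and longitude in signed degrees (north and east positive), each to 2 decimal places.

-15.74°, 148.99°

The central angle between A and B is δ = 1.2722 rad.
With f = 0.5, the slerp weights are sin((1−f)δ)/sin δ = 0.6216 and sin(fδ)/sin δ = 0.6216.
Weighted sum of the unit vectors: (0.6216)·(-0.3299,0.8575,-0.3947) + (0.6216)·(-0.9973,-0.0598,-0.0417) = (-0.8249, 0.4959, -0.2713).
Converting back: φ = atan2(z, √(x²+y²)) = -15.74°, λ = atan2(y, x) = 148.99°.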